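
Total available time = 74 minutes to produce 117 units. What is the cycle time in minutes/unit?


Formula: CT = Available Time / Number of Units
CT = 74 min / 117 units
CT = 0.63 min/unit

0.63 min/unit


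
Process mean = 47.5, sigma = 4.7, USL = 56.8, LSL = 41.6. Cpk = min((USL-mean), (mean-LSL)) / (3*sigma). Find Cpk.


Cpu = (56.8 - 47.5) / (3 * 4.7) = 0.66
Cpl = (47.5 - 41.6) / (3 * 4.7) = 0.42
Cpk = min(0.66, 0.42) = 0.42

0.42


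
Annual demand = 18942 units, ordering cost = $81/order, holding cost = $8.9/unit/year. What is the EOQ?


Formula: EOQ = sqrt(2 * D * S / H)
Numerator: 2 * 18942 * 81 = 3068604
2DS/H = 3068604 / 8.9 = 344787.0
EOQ = sqrt(344787.0) = 587.2 units

587.2 units


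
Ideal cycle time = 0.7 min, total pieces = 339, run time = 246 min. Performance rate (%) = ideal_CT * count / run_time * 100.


Formula: Performance = (Ideal CT * Total Count) / Run Time * 100
Ideal output time = 0.7 * 339 = 237.3 min
Performance = 237.3 / 246 * 100 = 96.5%

96.5%


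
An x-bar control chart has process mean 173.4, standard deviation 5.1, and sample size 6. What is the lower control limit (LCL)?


LCL = 173.4 - 3 * 5.1 / sqrt(6)

167.15


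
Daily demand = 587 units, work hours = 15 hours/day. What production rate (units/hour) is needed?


Formula: Production Rate = Daily Demand / Available Hours
Rate = 587 units/day / 15 hours/day
Rate = 39.1 units/hour

39.1 units/hour


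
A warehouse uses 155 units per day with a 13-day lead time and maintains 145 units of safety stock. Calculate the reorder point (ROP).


Formula: ROP = (Daily Demand * Lead Time) + Safety Stock
Demand during lead time = 155 * 13 = 2015 units
ROP = 2015 + 145 = 2160 units

2160 units


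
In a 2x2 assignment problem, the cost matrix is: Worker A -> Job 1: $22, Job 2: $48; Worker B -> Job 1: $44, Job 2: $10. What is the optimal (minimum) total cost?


Option 1: A->1 + B->2 = $22 + $10 = $32
Option 2: A->2 + B->1 = $48 + $44 = $92
Min cost = min($32, $92) = $32

$32


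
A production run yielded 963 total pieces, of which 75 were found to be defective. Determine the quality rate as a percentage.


Formula: Quality Rate = Good Pieces / Total Pieces * 100
Good pieces = 963 - 75 = 888
QR = 888 / 963 * 100 = 92.2%

92.2%


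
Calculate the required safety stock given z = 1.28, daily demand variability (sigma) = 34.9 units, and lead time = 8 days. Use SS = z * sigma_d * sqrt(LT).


Formula: SS = z * sigma_d * sqrt(LT)
sqrt(LT) = sqrt(8) = 2.8284
SS = 1.28 * 34.9 * 2.8284
SS = 126.4 units

126.4 units


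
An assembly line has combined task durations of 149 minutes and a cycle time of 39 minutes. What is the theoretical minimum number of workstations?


Formula: N_min = ceil(Sum of Task Times / Cycle Time)
N_min = ceil(149 min / 39 min) = ceil(3.8205)
N_min = 4 stations

4


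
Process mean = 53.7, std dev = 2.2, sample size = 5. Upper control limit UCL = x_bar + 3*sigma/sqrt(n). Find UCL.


UCL = 53.7 + 3 * 2.2 / sqrt(5)

56.65


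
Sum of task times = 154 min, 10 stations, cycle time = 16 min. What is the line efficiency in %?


Formula: Efficiency = Sum of Task Times / (N_stations * CT) * 100
Total station capacity = 10 stations * 16 min = 160 min
Efficiency = 154 / 160 * 100 = 96.3%

96.3%


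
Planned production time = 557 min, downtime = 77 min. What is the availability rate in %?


Formula: Availability = (Planned Time - Downtime) / Planned Time * 100
Uptime = 557 - 77 = 480 min
Availability = 480 / 557 * 100 = 86.2%

86.2%


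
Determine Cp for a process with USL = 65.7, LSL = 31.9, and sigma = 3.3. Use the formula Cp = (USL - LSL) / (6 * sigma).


Cp = (65.7 - 31.9) / (6 * 3.3)

1.71


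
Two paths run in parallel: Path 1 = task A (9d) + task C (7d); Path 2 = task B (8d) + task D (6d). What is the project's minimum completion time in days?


Path 1 = 9 + 7 = 16 days
Path 2 = 8 + 6 = 14 days
Duration = max(16, 14) = 16 days

16 days


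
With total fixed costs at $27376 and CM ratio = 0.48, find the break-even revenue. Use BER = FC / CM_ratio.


Formula: BER = Fixed Costs / Contribution Margin Ratio
BER = $27376 / 0.48
BER = $57033.33 (to the nearest cent)

$57033.33


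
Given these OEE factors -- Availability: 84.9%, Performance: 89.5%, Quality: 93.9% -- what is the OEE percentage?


Formula: OEE = Availability * Performance * Quality / 10000
A * P = 84.9% * 89.5% / 100 = 75.99%
OEE = 75.99% * 93.9% / 100 = 71.4%

71.4%


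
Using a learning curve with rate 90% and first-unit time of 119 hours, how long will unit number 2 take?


Formula: T_n = T_1 * (learning_rate)^(log2(n)) where learning_rate = rate/100
Doublings = log2(2) = 1
T_n = 119 * 0.9^1
T_n = 119 * 0.9 = 107.1 hours

107.1 hours


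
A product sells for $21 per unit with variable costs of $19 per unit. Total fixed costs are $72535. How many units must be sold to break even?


Formula: BEQ = Fixed Costs / (Price - Variable Cost)
Contribution margin = $21 - $19 = $2/unit
BEQ = ceil($72535 / $2/unit) = ceil(36267.5) = 36268 units

36268 units


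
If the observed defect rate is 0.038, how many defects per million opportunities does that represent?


DPMO = defect_rate * 1000000 = 0.038 * 1000000

38000


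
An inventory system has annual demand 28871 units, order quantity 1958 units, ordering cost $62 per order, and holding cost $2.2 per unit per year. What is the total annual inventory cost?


TC = 28871/1958 * 62 + 1958/2 * 2.2

$3068.00


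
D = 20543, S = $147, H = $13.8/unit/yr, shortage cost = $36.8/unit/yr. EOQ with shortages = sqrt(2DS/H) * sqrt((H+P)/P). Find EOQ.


Formula: EOQ* = sqrt(2DS/H) * sqrt((H+P)/P)
Base EOQ = sqrt(2*20543*147/13.8) = 661.56 units
Correction = sqrt((13.8+36.8)/36.8) = 1.1726
EOQ* = 661.56 * 1.1726 = 775.7 units

775.7 units


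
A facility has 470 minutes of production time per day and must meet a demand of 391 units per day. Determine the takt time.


Formula: Takt Time = Available Production Time / Customer Demand
Takt = 470 min/day / 391 units/day
Takt = 1.2 min/unit

1.2 min/unit


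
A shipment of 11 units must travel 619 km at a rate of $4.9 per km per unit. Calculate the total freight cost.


TC = dist * cost * units = 619 * 4.9 * 11 = $33364.10

$33364.10


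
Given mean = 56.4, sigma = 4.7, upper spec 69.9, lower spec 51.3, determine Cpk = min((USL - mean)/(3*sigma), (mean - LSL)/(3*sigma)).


Cpu = (69.9 - 56.4) / (3 * 4.7) = 0.96
Cpl = (56.4 - 51.3) / (3 * 4.7) = 0.36
Cpk = min(0.96, 0.36) = 0.36

0.36


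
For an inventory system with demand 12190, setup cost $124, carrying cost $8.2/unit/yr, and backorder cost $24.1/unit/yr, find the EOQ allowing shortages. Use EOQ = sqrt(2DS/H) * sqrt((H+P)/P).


Formula: EOQ* = sqrt(2DS/H) * sqrt((H+P)/P)
Base EOQ = sqrt(2*12190*124/8.2) = 607.18 units
Correction = sqrt((8.2+24.1)/24.1) = 1.15769
EOQ* = 607.18 * 1.15769 = 702.9 units

702.9 units


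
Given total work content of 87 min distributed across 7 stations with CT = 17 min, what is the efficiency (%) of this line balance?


Formula: Efficiency = Sum of Task Times / (N_stations * CT) * 100
Total station capacity = 7 stations * 17 min = 119 min
Efficiency = 87 / 119 * 100 = 73.1%

73.1%


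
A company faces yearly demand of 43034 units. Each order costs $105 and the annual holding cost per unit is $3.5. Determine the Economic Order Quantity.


Formula: EOQ = sqrt(2 * D * S / H)
Numerator: 2 * 43034 * 105 = 9037140
2DS/H = 9037140 / 3.5 = 2582040.0
EOQ = sqrt(2582040.0) = 1606.9 units

1606.9 units


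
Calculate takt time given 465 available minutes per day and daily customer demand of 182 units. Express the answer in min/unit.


Formula: Takt Time = Available Production Time / Customer Demand
Takt = 465 min/day / 182 units/day
Takt = 2.55 min/unit

2.55 min/unit


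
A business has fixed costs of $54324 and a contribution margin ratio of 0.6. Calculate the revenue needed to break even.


Formula: BER = Fixed Costs / Contribution Margin Ratio
BER = $54324 / 0.6
BER = $90540.00 (to the nearest cent)

$90540.00


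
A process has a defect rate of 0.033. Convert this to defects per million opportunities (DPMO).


DPMO = defect_rate * 1000000 = 0.033 * 1000000

33000


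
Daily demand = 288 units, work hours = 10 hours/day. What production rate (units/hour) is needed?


Formula: Production Rate = Daily Demand / Available Hours
Rate = 288 units/day / 10 hours/day
Rate = 28.8 units/hour

28.8 units/hour


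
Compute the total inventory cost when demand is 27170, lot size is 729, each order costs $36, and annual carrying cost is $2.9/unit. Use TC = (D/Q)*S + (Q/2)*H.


TC = 27170/729 * 36 + 729/2 * 2.9

$2398.78


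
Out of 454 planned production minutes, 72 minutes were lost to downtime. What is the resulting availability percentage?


Formula: Availability = (Planned Time - Downtime) / Planned Time * 100
Uptime = 454 - 72 = 382 min
Availability = 382 / 454 * 100 = 84.1%

84.1%


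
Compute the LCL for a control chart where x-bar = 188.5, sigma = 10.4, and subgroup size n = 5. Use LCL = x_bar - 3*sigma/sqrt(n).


LCL = 188.5 - 3 * 10.4 / sqrt(5)

174.55


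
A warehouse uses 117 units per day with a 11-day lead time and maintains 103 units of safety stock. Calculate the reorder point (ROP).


Formula: ROP = (Daily Demand * Lead Time) + Safety Stock
Demand during lead time = 117 * 11 = 1287 units
ROP = 1287 + 103 = 1390 units

1390 units


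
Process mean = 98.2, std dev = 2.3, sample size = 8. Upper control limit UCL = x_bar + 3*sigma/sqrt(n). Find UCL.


UCL = 98.2 + 3 * 2.3 / sqrt(8)

100.64


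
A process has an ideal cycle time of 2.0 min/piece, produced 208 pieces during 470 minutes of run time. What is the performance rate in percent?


Formula: Performance = (Ideal CT * Total Count) / Run Time * 100
Ideal output time = 2.0 * 208 = 416.0 min
Performance = 416.0 / 470 * 100 = 88.5%

88.5%


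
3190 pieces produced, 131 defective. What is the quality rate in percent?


Formula: Quality Rate = Good Pieces / Total Pieces * 100
Good pieces = 3190 - 131 = 3059
QR = 3059 / 3190 * 100 = 95.9%

95.9%


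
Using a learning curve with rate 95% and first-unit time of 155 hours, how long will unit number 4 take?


Formula: T_n = T_1 * (learning_rate)^(log2(n)) where learning_rate = rate/100
Doublings = log2(4) = 2
T_n = 155 * 0.95^2
T_n = 155 * 0.9025 = 139.9 hours

139.9 hours


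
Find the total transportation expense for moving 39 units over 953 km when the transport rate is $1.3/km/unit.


TC = dist * cost * units = 953 * 1.3 * 39 = $48317.10

$48317.10


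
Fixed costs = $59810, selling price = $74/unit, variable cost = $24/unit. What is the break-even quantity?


Formula: BEQ = Fixed Costs / (Price - Variable Cost)
Contribution margin = $74 - $24 = $50/unit
BEQ = ceil($59810 / $50/unit) = ceil(1196.2) = 1197 units

1197 units


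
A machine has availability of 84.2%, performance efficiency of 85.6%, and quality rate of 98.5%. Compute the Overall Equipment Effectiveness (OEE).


Formula: OEE = Availability * Performance * Quality / 10000
A * P = 84.2% * 85.6% / 100 = 72.08%
OEE = 72.08% * 98.5% / 100 = 71.0%

71.0%


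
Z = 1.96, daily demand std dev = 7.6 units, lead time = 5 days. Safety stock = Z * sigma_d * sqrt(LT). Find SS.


Formula: SS = z * sigma_d * sqrt(LT)
sqrt(LT) = sqrt(5) = 2.2361
SS = 1.96 * 7.6 * 2.2361
SS = 33.3 units

33.3 units


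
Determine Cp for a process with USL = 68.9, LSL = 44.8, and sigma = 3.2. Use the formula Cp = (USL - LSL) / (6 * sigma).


Cp = (68.9 - 44.8) / (6 * 3.2)

1.26


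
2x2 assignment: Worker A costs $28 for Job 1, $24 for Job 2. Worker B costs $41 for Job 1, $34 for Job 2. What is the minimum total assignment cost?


Option 1: A->1 + B->2 = $28 + $34 = $62
Option 2: A->2 + B->1 = $24 + $41 = $65
Min cost = min($62, $65) = $62

$62


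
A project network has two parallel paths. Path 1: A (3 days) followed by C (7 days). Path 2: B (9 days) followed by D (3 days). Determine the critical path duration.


Path 1 = 3 + 7 = 10 days
Path 2 = 9 + 3 = 12 days
Duration = max(10, 12) = 12 days

12 days


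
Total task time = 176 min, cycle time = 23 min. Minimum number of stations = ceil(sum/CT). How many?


Formula: N_min = ceil(Sum of Task Times / Cycle Time)
N_min = ceil(176 min / 23 min) = ceil(7.6522)
N_min = 8 stations

8


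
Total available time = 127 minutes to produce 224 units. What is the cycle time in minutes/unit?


Formula: CT = Available Time / Number of Units
CT = 127 min / 224 units
CT = 0.57 min/unit

0.57 min/unit


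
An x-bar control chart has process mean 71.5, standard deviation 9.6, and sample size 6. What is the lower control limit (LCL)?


LCL = 71.5 - 3 * 9.6 / sqrt(6)

59.74


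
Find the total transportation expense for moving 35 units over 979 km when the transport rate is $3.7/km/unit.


TC = dist * cost * units = 979 * 3.7 * 35 = $126780.50

$126780.50


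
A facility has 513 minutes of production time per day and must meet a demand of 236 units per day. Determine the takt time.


Formula: Takt Time = Available Production Time / Customer Demand
Takt = 513 min/day / 236 units/day
Takt = 2.17 min/unit

2.17 min/unit


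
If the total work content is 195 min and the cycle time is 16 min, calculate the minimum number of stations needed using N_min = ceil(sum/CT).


Formula: N_min = ceil(Sum of Task Times / Cycle Time)
N_min = ceil(195 min / 16 min) = ceil(12.1875)
N_min = 13 stations

13


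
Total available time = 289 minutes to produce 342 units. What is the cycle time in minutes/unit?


Formula: CT = Available Time / Number of Units
CT = 289 min / 342 units
CT = 0.85 min/unit

0.85 min/unit


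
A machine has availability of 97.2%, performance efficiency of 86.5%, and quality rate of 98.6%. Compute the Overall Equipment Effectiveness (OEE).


Formula: OEE = Availability * Performance * Quality / 10000
A * P = 97.2% * 86.5% / 100 = 84.08%
OEE = 84.08% * 98.6% / 100 = 82.9%

82.9%


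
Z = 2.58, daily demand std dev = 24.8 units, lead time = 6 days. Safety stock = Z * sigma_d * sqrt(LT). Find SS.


Formula: SS = z * sigma_d * sqrt(LT)
sqrt(LT) = sqrt(6) = 2.4495
SS = 2.58 * 24.8 * 2.4495
SS = 156.7 units

156.7 units


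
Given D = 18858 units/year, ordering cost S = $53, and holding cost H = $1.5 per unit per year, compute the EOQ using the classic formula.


Formula: EOQ = sqrt(2 * D * S / H)
Numerator: 2 * 18858 * 53 = 1998948
2DS/H = 1998948 / 1.5 = 1332632.0
EOQ = sqrt(1332632.0) = 1154.4 units

1154.4 units


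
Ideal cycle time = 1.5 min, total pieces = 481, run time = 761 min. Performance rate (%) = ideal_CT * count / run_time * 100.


Formula: Performance = (Ideal CT * Total Count) / Run Time * 100
Ideal output time = 1.5 * 481 = 721.5 min
Performance = 721.5 / 761 * 100 = 94.8%

94.8%


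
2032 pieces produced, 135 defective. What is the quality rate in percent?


Formula: Quality Rate = Good Pieces / Total Pieces * 100
Good pieces = 2032 - 135 = 1897
QR = 1897 / 2032 * 100 = 93.4%

93.4%


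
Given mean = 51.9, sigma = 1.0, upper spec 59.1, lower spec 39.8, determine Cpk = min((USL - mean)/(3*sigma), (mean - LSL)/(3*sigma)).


Cpu = (59.1 - 51.9) / (3 * 1.0) = 2.4
Cpl = (51.9 - 39.8) / (3 * 1.0) = 4.03
Cpk = min(2.4, 4.03) = 2.4

2.4


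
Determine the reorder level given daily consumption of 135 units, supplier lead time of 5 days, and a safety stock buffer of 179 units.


Formula: ROP = (Daily Demand * Lead Time) + Safety Stock
Demand during lead time = 135 * 5 = 675 units
ROP = 675 + 179 = 854 units

854 units


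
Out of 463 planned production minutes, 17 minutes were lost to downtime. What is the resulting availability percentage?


Formula: Availability = (Planned Time - Downtime) / Planned Time * 100
Uptime = 463 - 17 = 446 min
Availability = 446 / 463 * 100 = 96.3%

96.3%


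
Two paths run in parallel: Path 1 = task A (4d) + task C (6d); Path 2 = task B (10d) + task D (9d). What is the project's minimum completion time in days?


Path 1 = 4 + 6 = 10 days
Path 2 = 10 + 9 = 19 days
Duration = max(10, 19) = 19 days

19 days


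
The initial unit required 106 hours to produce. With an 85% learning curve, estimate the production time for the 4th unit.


Formula: T_n = T_1 * (learning_rate)^(log2(n)) where learning_rate = rate/100
Doublings = log2(4) = 2
T_n = 106 * 0.85^2
T_n = 106 * 0.7225 = 76.6 hours

76.6 hours


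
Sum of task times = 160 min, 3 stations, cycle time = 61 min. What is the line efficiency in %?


Formula: Efficiency = Sum of Task Times / (N_stations * CT) * 100
Total station capacity = 3 stations * 61 min = 183 min
Efficiency = 160 / 183 * 100 = 87.4%

87.4%


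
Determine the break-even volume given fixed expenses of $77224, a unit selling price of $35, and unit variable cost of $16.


Formula: BEQ = Fixed Costs / (Price - Variable Cost)
Contribution margin = $35 - $16 = $19/unit
BEQ = ceil($77224 / $19/unit) = ceil(4064.42) = 4065 units

4065 units


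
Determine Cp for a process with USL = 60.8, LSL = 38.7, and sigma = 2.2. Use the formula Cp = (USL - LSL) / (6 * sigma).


Cp = (60.8 - 38.7) / (6 * 2.2)

1.67


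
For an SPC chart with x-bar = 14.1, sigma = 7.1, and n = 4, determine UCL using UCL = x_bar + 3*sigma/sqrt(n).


UCL = 14.1 + 3 * 7.1 / sqrt(4)

24.75


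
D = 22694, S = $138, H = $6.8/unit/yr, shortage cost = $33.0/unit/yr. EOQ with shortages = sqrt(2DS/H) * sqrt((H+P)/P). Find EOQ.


Formula: EOQ* = sqrt(2DS/H) * sqrt((H+P)/P)
Base EOQ = sqrt(2*22694*138/6.8) = 959.74 units
Correction = sqrt((6.8+33.0)/33.0) = 1.09821
EOQ* = 959.74 * 1.09821 = 1054.0 units

1054.0 units


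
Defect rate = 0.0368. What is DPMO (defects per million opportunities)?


DPMO = defect_rate * 1000000 = 0.0368 * 1000000

36800


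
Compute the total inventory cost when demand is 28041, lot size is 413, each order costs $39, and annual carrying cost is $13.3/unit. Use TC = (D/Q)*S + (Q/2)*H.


TC = 28041/413 * 39 + 413/2 * 13.3

$5394.39


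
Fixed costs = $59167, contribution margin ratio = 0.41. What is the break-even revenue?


Formula: BER = Fixed Costs / Contribution Margin Ratio
BER = $59167 / 0.41
BER = $144309.76 (to the nearest cent)

$144309.76


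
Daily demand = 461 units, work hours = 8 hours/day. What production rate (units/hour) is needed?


Formula: Production Rate = Daily Demand / Available Hours
Rate = 461 units/day / 8 hours/day
Rate = 57.6 units/hour

57.6 units/hour


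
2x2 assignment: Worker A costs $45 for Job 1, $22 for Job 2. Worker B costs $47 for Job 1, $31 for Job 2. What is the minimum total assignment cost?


Option 1: A->1 + B->2 = $45 + $31 = $76
Option 2: A->2 + B->1 = $22 + $47 = $69
Min cost = min($76, $69) = $69

$69


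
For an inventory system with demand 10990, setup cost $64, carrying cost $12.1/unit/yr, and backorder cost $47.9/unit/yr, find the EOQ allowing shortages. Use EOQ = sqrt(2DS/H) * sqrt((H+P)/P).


Formula: EOQ* = sqrt(2DS/H) * sqrt((H+P)/P)
Base EOQ = sqrt(2*10990*64/12.1) = 340.97 units
Correction = sqrt((12.1+47.9)/47.9) = 1.1192
EOQ* = 340.97 * 1.1192 = 381.6 units

381.6 units


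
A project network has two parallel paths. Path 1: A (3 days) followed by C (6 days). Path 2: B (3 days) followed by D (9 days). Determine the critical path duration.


Path 1 = 3 + 6 = 9 days
Path 2 = 3 + 9 = 12 days
Duration = max(9, 12) = 12 days

12 days


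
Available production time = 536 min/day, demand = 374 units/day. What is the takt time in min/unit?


Formula: Takt Time = Available Production Time / Customer Demand
Takt = 536 min/day / 374 units/day
Takt = 1.43 min/unit

1.43 min/unit


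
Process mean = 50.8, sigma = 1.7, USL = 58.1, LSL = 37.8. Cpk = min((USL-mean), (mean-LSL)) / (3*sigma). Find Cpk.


Cpu = (58.1 - 50.8) / (3 * 1.7) = 1.43
Cpl = (50.8 - 37.8) / (3 * 1.7) = 2.55
Cpk = min(1.43, 2.55) = 1.43

1.43


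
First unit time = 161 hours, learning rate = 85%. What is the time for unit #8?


Formula: T_n = T_1 * (learning_rate)^(log2(n)) where learning_rate = rate/100
Doublings = log2(8) = 3
T_n = 161 * 0.85^3
T_n = 161 * 0.6141 = 98.9 hours

98.9 hours


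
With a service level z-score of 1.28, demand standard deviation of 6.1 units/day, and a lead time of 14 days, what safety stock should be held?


Formula: SS = z * sigma_d * sqrt(LT)
sqrt(LT) = sqrt(14) = 3.7417
SS = 1.28 * 6.1 * 3.7417
SS = 29.2 units

29.2 units


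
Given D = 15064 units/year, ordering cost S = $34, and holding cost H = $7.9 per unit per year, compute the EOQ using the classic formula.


Formula: EOQ = sqrt(2 * D * S / H)
Numerator: 2 * 15064 * 34 = 1024352
2DS/H = 1024352 / 7.9 = 129664.8
EOQ = sqrt(129664.8) = 360.1 units

360.1 units


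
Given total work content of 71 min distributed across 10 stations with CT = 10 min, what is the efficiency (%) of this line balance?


Formula: Efficiency = Sum of Task Times / (N_stations * CT) * 100
Total station capacity = 10 stations * 10 min = 100 min
Efficiency = 71 / 100 * 100 = 71.0%

71.0%


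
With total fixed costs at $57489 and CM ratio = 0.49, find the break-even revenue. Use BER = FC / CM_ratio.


Formula: BER = Fixed Costs / Contribution Margin Ratio
BER = $57489 / 0.49
BER = $117324.49 (to the nearest cent)

$117324.49


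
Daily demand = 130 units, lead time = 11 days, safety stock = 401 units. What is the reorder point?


Formula: ROP = (Daily Demand * Lead Time) + Safety Stock
Demand during lead time = 130 * 11 = 1430 units
ROP = 1430 + 401 = 1831 units

1831 units


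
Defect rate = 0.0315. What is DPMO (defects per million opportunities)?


DPMO = defect_rate * 1000000 = 0.0315 * 1000000

31500


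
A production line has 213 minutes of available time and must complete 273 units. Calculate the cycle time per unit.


Formula: CT = Available Time / Number of Units
CT = 213 min / 273 units
CT = 0.78 min/unit

0.78 min/unit


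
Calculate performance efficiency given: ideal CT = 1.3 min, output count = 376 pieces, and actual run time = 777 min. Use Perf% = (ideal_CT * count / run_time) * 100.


Formula: Performance = (Ideal CT * Total Count) / Run Time * 100
Ideal output time = 1.3 * 376 = 488.8 min
Performance = 488.8 / 777 * 100 = 62.9%

62.9%


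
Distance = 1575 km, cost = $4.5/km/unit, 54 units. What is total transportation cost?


TC = dist * cost * units = 1575 * 4.5 * 54 = $382725.00

$382725.00


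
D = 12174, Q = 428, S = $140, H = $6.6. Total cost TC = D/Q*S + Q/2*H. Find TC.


TC = 12174/428 * 140 + 428/2 * 6.6

$5394.55


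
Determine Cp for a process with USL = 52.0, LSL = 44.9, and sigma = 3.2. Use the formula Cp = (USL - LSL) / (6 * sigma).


Cp = (52.0 - 44.9) / (6 * 3.2)

0.37


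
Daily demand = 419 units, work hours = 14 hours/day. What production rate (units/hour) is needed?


Formula: Production Rate = Daily Demand / Available Hours
Rate = 419 units/day / 14 hours/day
Rate = 29.9 units/hour

29.9 units/hour


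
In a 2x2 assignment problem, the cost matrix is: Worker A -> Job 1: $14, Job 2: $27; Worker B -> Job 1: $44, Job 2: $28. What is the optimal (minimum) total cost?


Option 1: A->1 + B->2 = $14 + $28 = $42
Option 2: A->2 + B->1 = $27 + $44 = $71
Min cost = min($42, $71) = $42

$42


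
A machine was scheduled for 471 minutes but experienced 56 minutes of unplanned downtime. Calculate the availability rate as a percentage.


Formula: Availability = (Planned Time - Downtime) / Planned Time * 100
Uptime = 471 - 56 = 415 min
Availability = 415 / 471 * 100 = 88.1%

88.1%


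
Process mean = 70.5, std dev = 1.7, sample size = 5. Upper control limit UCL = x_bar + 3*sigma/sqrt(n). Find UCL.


UCL = 70.5 + 3 * 1.7 / sqrt(5)

72.78


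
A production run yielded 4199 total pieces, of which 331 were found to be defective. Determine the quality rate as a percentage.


Formula: Quality Rate = Good Pieces / Total Pieces * 100
Good pieces = 4199 - 331 = 3868
QR = 3868 / 4199 * 100 = 92.1%

92.1%


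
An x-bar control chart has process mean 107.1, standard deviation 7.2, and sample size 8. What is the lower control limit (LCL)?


LCL = 107.1 - 3 * 7.2 / sqrt(8)

99.46


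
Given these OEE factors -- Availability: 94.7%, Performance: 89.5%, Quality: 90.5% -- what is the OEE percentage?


Formula: OEE = Availability * Performance * Quality / 10000
A * P = 94.7% * 89.5% / 100 = 84.76%
OEE = 84.76% * 90.5% / 100 = 76.7%

76.7%


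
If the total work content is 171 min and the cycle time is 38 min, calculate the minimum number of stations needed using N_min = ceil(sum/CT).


Formula: N_min = ceil(Sum of Task Times / Cycle Time)
N_min = ceil(171 min / 38 min) = ceil(4.5)
N_min = 5 stations

5


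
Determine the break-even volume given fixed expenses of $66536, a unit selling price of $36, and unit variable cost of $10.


Formula: BEQ = Fixed Costs / (Price - Variable Cost)
Contribution margin = $36 - $10 = $26/unit
BEQ = ceil($66536 / $26/unit) = ceil(2559.08) = 2560 units

2560 units


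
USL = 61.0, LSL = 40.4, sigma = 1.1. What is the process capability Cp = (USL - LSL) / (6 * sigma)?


Cp = (61.0 - 40.4) / (6 * 1.1)

3.12


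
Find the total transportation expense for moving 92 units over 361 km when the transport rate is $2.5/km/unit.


TC = dist * cost * units = 361 * 2.5 * 92 = $83030.00

$83030.00


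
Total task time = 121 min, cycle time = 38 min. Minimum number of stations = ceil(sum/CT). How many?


Formula: N_min = ceil(Sum of Task Times / Cycle Time)
N_min = ceil(121 min / 38 min) = ceil(3.1842)
N_min = 4 stations

4


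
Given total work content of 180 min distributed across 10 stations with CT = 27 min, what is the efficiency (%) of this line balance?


Formula: Efficiency = Sum of Task Times / (N_stations * CT) * 100
Total station capacity = 10 stations * 27 min = 270 min
Efficiency = 180 / 270 * 100 = 66.7%

66.7%


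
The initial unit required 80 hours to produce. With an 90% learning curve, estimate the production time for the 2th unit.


Formula: T_n = T_1 * (learning_rate)^(log2(n)) where learning_rate = rate/100
Doublings = log2(2) = 1
T_n = 80 * 0.9^1
T_n = 80 * 0.9 = 72.0 hours

72.0 hours


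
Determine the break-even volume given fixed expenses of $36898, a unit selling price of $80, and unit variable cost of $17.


Formula: BEQ = Fixed Costs / (Price - Variable Cost)
Contribution margin = $80 - $17 = $63/unit
BEQ = ceil($36898 / $63/unit) = ceil(585.68) = 586 units

586 units


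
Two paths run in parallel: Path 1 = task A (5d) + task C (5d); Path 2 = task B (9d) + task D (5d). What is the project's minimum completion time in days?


Path 1 = 5 + 5 = 10 days
Path 2 = 9 + 5 = 14 days
Duration = max(10, 14) = 14 days

14 days


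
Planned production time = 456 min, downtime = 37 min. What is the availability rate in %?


Formula: Availability = (Planned Time - Downtime) / Planned Time * 100
Uptime = 456 - 37 = 419 min
Availability = 419 / 456 * 100 = 91.9%

91.9%


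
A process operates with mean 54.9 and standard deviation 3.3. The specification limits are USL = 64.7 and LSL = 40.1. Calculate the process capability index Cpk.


Cpu = (64.7 - 54.9) / (3 * 3.3) = 0.99
Cpl = (54.9 - 40.1) / (3 * 3.3) = 1.49
Cpk = min(0.99, 1.49) = 0.99

0.99


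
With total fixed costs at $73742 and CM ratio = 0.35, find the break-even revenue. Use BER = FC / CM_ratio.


Formula: BER = Fixed Costs / Contribution Margin Ratio
BER = $73742 / 0.35
BER = $210691.43 (to the nearest cent)

$210691.43


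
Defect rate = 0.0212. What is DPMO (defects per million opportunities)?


DPMO = defect_rate * 1000000 = 0.0212 * 1000000

21200


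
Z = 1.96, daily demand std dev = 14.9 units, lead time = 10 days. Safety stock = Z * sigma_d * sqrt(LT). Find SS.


Formula: SS = z * sigma_d * sqrt(LT)
sqrt(LT) = sqrt(10) = 3.1623
SS = 1.96 * 14.9 * 3.1623
SS = 92.4 units

92.4 units


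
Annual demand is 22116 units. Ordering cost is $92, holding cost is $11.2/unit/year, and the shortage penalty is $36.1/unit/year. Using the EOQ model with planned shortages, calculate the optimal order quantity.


Formula: EOQ* = sqrt(2DS/H) * sqrt((H+P)/P)
Base EOQ = sqrt(2*22116*92/11.2) = 602.77 units
Correction = sqrt((11.2+36.1)/36.1) = 1.14466
EOQ* = 602.77 * 1.14466 = 690.0 units

690.0 units


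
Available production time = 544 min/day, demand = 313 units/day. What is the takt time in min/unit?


Formula: Takt Time = Available Production Time / Customer Demand
Takt = 544 min/day / 313 units/day
Takt = 1.74 min/unit

1.74 min/unit


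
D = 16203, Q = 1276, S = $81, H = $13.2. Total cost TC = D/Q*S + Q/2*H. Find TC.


TC = 16203/1276 * 81 + 1276/2 * 13.2

$9450.16


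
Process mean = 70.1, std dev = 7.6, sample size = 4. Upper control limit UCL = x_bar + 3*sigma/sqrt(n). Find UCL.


UCL = 70.1 + 3 * 7.6 / sqrt(4)

81.5


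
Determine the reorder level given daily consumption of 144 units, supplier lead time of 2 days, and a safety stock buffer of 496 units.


Formula: ROP = (Daily Demand * Lead Time) + Safety Stock
Demand during lead time = 144 * 2 = 288 units
ROP = 288 + 496 = 784 units

784 units


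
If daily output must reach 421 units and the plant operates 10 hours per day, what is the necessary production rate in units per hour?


Formula: Production Rate = Daily Demand / Available Hours
Rate = 421 units/day / 10 hours/day
Rate = 42.1 units/hour

42.1 units/hour


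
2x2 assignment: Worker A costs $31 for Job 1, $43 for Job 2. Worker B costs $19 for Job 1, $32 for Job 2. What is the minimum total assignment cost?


Option 1: A->1 + B->2 = $31 + $32 = $63
Option 2: A->2 + B->1 = $43 + $19 = $62
Min cost = min($63, $62) = $62

$62


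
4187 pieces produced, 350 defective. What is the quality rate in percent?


Formula: Quality Rate = Good Pieces / Total Pieces * 100
Good pieces = 4187 - 350 = 3837
QR = 3837 / 4187 * 100 = 91.6%

91.6%


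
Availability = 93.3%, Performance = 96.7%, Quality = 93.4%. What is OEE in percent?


Formula: OEE = Availability * Performance * Quality / 10000
A * P = 93.3% * 96.7% / 100 = 90.22%
OEE = 90.22% * 93.4% / 100 = 84.3%

84.3%


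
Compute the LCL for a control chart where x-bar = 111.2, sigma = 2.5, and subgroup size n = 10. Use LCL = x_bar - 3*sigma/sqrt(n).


LCL = 111.2 - 3 * 2.5 / sqrt(10)

108.83


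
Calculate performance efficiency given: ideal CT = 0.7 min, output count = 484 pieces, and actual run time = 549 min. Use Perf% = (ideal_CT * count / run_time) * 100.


Formula: Performance = (Ideal CT * Total Count) / Run Time * 100
Ideal output time = 0.7 * 484 = 338.8 min
Performance = 338.8 / 549 * 100 = 61.7%

61.7%


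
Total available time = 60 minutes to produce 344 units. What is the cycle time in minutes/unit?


Formula: CT = Available Time / Number of Units
CT = 60 min / 344 units
CT = 0.17 min/unit

0.17 min/unit


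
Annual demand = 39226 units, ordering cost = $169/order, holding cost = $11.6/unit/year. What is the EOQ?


Formula: EOQ = sqrt(2 * D * S / H)
Numerator: 2 * 39226 * 169 = 13258388
2DS/H = 13258388 / 11.6 = 1142964.5
EOQ = sqrt(1142964.5) = 1069.1 units

1069.1 units


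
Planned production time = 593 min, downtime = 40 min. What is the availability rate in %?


Formula: Availability = (Planned Time - Downtime) / Planned Time * 100
Uptime = 593 - 40 = 553 min
Availability = 553 / 593 * 100 = 93.3%

93.3%


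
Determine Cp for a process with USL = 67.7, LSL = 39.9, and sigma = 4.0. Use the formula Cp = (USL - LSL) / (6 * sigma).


Cp = (67.7 - 39.9) / (6 * 4.0)

1.16


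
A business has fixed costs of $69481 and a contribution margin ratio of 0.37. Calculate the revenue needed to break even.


Formula: BER = Fixed Costs / Contribution Margin Ratio
BER = $69481 / 0.37
BER = $187786.49 (to the nearest cent)

$187786.49


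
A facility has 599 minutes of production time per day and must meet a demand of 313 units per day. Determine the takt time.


Formula: Takt Time = Available Production Time / Customer Demand
Takt = 599 min/day / 313 units/day
Takt = 1.91 min/unit

1.91 min/unit


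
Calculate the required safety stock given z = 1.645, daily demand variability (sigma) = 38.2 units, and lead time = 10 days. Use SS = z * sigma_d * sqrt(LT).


Formula: SS = z * sigma_d * sqrt(LT)
sqrt(LT) = sqrt(10) = 3.1623
SS = 1.645 * 38.2 * 3.1623
SS = 198.7 units

198.7 units


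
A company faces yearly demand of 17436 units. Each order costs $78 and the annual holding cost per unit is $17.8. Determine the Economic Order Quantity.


Formula: EOQ = sqrt(2 * D * S / H)
Numerator: 2 * 17436 * 78 = 2720016
2DS/H = 2720016 / 17.8 = 152809.9
EOQ = sqrt(152809.9) = 390.9 units

390.9 units


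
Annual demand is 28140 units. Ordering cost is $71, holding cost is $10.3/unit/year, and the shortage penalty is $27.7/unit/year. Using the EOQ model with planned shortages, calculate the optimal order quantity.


Formula: EOQ* = sqrt(2DS/H) * sqrt((H+P)/P)
Base EOQ = sqrt(2*28140*71/10.3) = 622.86 units
Correction = sqrt((10.3+27.7)/27.7) = 1.17126
EOQ* = 622.86 * 1.17126 = 729.5 units

729.5 units


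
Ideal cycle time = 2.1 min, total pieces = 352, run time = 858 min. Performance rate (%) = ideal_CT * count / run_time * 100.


Formula: Performance = (Ideal CT * Total Count) / Run Time * 100
Ideal output time = 2.1 * 352 = 739.2 min
Performance = 739.2 / 858 * 100 = 86.2%

86.2%


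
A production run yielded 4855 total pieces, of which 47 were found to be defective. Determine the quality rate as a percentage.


Formula: Quality Rate = Good Pieces / Total Pieces * 100
Good pieces = 4855 - 47 = 4808
QR = 4808 / 4855 * 100 = 99.0%

99.0%


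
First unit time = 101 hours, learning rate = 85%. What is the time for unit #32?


Formula: T_n = T_1 * (learning_rate)^(log2(n)) where learning_rate = rate/100
Doublings = log2(32) = 5
T_n = 101 * 0.85^5
T_n = 101 * 0.4437 = 44.8 hours

44.8 hours


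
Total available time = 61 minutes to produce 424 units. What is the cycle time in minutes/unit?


Formula: CT = Available Time / Number of Units
CT = 61 min / 424 units
CT = 0.14 min/unit

0.14 min/unit


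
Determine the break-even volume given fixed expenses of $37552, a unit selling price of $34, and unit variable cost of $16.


Formula: BEQ = Fixed Costs / (Price - Variable Cost)
Contribution margin = $34 - $16 = $18/unit
BEQ = ceil($37552 / $18/unit) = ceil(2086.22) = 2087 units

2087 units


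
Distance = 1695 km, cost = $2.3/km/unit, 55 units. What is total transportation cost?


TC = dist * cost * units = 1695 * 2.3 * 55 = $214417.50

$214417.50


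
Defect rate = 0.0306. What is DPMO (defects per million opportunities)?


DPMO = defect_rate * 1000000 = 0.0306 * 1000000

30600


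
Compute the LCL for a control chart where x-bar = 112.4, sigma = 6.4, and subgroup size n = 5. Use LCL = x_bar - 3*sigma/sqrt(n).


LCL = 112.4 - 3 * 6.4 / sqrt(5)

103.81


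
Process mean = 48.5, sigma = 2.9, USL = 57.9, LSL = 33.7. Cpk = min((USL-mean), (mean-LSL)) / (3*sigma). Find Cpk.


Cpu = (57.9 - 48.5) / (3 * 2.9) = 1.08
Cpl = (48.5 - 33.7) / (3 * 2.9) = 1.7
Cpk = min(1.08, 1.7) = 1.08

1.08


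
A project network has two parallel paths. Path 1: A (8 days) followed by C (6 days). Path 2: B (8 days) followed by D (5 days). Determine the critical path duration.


Path 1 = 8 + 6 = 14 days
Path 2 = 8 + 5 = 13 days
Duration = max(14, 13) = 14 days

14 days


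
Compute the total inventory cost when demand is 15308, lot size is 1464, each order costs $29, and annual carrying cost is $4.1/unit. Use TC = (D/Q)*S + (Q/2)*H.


TC = 15308/1464 * 29 + 1464/2 * 4.1

$3304.43


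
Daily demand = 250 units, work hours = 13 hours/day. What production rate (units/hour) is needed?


Formula: Production Rate = Daily Demand / Available Hours
Rate = 250 units/day / 13 hours/day
Rate = 19.2 units/hour

19.2 units/hour


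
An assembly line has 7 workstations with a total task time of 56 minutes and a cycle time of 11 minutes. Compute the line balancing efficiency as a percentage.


Formula: Efficiency = Sum of Task Times / (N_stations * CT) * 100
Total station capacity = 7 stations * 11 min = 77 min
Efficiency = 56 / 77 * 100 = 72.7%

72.7%


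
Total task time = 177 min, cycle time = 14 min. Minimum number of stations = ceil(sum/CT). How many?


Formula: N_min = ceil(Sum of Task Times / Cycle Time)
N_min = ceil(177 min / 14 min) = ceil(12.6429)
N_min = 13 stations

13


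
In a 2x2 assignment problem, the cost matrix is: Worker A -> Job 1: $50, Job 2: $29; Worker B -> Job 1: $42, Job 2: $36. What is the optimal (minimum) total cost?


Option 1: A->1 + B->2 = $50 + $36 = $86
Option 2: A->2 + B->1 = $29 + $42 = $71
Min cost = min($86, $71) = $71

$71


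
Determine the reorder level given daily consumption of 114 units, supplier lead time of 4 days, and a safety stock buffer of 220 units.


Formula: ROP = (Daily Demand * Lead Time) + Safety Stock
Demand during lead time = 114 * 4 = 456 units
ROP = 456 + 220 = 676 units

676 units


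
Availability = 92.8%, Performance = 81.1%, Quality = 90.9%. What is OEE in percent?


Formula: OEE = Availability * Performance * Quality / 10000
A * P = 92.8% * 81.1% / 100 = 75.26%
OEE = 75.26% * 90.9% / 100 = 68.4%

68.4%


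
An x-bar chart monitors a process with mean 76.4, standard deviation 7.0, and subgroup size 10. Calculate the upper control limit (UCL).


UCL = 76.4 + 3 * 7.0 / sqrt(10)

83.04


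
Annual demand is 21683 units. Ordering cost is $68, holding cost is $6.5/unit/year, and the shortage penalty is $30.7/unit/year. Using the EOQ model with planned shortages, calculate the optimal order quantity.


Formula: EOQ* = sqrt(2DS/H) * sqrt((H+P)/P)
Base EOQ = sqrt(2*21683*68/6.5) = 673.55 units
Correction = sqrt((6.5+30.7)/30.7) = 1.10078
EOQ* = 673.55 * 1.10078 = 741.4 units

741.4 units


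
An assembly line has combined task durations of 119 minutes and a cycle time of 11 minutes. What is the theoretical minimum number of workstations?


Formula: N_min = ceil(Sum of Task Times / Cycle Time)
N_min = ceil(119 min / 11 min) = ceil(10.8182)
N_min = 11 stations

11


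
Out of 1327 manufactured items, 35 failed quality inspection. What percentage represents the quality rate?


Formula: Quality Rate = Good Pieces / Total Pieces * 100
Good pieces = 1327 - 35 = 1292
QR = 1292 / 1327 * 100 = 97.4%

97.4%


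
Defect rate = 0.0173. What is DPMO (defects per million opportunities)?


DPMO = defect_rate * 1000000 = 0.0173 * 1000000

17300


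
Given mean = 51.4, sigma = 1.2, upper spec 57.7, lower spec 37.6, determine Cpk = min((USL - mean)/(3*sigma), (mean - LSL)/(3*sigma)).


Cpu = (57.7 - 51.4) / (3 * 1.2) = 1.75
Cpl = (51.4 - 37.6) / (3 * 1.2) = 3.83
Cpk = min(1.75, 3.83) = 1.75

1.75


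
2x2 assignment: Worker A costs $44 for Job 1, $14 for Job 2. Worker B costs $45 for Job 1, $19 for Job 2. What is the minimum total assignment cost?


Option 1: A->1 + B->2 = $44 + $19 = $63
Option 2: A->2 + B->1 = $14 + $45 = $59
Min cost = min($63, $59) = $59

$59


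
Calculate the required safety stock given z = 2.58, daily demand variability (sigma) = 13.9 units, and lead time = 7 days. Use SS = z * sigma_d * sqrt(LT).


Formula: SS = z * sigma_d * sqrt(LT)
sqrt(LT) = sqrt(7) = 2.6458
SS = 2.58 * 13.9 * 2.6458
SS = 94.9 units

94.9 units


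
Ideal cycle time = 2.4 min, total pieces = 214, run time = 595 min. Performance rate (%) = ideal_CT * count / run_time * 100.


Formula: Performance = (Ideal CT * Total Count) / Run Time * 100
Ideal output time = 2.4 * 214 = 513.6 min
Performance = 513.6 / 595 * 100 = 86.3%

86.3%
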